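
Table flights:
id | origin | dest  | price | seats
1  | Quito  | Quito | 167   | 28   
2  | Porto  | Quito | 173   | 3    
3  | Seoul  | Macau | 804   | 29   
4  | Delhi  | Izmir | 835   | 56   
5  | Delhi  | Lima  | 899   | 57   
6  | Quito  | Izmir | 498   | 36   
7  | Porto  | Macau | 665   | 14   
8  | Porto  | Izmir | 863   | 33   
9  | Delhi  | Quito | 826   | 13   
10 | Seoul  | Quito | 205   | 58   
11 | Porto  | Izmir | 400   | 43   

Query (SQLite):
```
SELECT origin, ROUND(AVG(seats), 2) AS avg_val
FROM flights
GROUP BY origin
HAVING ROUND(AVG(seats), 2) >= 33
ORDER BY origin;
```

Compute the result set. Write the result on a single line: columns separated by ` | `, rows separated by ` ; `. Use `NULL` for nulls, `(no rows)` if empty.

Delhi | 42 ; Seoul | 43.5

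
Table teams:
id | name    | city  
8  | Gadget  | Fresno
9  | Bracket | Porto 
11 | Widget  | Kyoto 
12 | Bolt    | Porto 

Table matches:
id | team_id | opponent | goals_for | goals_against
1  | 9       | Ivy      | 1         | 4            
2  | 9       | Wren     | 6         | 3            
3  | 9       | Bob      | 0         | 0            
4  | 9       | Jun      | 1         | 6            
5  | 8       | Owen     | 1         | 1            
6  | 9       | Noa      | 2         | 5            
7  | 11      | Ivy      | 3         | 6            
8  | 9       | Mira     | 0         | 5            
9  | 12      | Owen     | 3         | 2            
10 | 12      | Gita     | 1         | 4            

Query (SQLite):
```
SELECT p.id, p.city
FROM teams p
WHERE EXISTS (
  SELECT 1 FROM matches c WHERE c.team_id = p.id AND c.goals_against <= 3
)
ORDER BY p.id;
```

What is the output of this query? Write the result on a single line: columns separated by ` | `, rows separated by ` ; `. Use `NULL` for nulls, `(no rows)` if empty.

For each teams row, check whether any matches with matching team_id has goals_against <= 3.
Keep rows where that is true.

8 | Fresno ; 9 | Porto ; 12 | Porto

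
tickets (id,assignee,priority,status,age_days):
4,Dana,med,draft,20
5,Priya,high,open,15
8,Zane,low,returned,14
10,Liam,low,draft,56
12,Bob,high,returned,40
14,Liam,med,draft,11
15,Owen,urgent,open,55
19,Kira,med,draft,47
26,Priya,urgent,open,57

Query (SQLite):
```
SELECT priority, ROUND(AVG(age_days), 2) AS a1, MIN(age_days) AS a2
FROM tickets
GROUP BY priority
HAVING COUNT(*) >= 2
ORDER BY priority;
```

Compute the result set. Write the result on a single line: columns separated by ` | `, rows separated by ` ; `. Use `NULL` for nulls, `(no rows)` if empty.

high | 27.5 | 15 ; low | 35 | 14 ; med | 26 | 11 ; urgent | 56 | 55

Group tickets by priority.
Per group compute: ROUND(AVG(age_days), 2), MIN(age_days).
HAVING: drop groups with fewer than 2 rows.
  high: ids {5, 12} → ROUND(AVG(age_days), 2)=27.5, MIN(age_days)=15
  low: ids {8, 10} → ROUND(AVG(age_days), 2)=35, MIN(age_days)=14
  med: ids {4, 14, 19} → ROUND(AVG(age_days), 2)=26, MIN(age_days)=11
  urgent: ids {15, 26} → ROUND(AVG(age_days), 2)=56, MIN(age_days)=55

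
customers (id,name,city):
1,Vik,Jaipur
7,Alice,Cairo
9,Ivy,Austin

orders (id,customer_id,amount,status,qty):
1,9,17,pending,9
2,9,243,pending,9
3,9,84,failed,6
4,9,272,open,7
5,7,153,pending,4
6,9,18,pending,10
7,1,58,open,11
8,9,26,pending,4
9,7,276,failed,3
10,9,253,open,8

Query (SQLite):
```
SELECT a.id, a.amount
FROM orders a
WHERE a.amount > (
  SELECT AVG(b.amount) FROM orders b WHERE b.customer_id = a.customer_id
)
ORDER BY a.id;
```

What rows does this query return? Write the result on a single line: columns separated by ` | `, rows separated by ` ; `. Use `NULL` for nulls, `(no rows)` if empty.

For each orders row a, compute AVG(amount) over rows sharing a.customer_id.
Keep row a if a.amount > that per-group AVG.
  customer_id=1: AVG(amount) = 58.0
  customer_id=7: AVG(amount) = 214.5
  customer_id=9: AVG(amount) = 130.428571

2 | 243 ; 4 | 272 ; 9 | 276 ; 10 | 253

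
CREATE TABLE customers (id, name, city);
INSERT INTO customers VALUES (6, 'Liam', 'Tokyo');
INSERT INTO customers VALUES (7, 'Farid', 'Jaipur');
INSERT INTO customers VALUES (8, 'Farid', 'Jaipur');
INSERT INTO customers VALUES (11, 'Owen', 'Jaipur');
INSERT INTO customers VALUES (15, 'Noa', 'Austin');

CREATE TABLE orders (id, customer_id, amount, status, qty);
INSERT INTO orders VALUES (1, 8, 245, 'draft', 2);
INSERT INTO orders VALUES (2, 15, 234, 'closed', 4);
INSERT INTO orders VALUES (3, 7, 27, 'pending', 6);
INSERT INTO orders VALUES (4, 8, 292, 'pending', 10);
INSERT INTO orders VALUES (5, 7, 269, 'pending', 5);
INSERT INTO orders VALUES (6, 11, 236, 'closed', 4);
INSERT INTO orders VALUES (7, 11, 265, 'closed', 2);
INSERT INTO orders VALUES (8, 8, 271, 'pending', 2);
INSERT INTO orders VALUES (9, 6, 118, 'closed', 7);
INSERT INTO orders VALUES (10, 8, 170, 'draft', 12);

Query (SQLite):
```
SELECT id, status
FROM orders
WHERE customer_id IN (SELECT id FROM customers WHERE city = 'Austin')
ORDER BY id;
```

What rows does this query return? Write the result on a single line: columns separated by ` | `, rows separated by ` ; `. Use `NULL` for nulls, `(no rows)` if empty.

Inner query: customers.id where city = 'Austin'.
Outer: keep orders rows whose customer_id is in that set.
Inner query → {15}

2 | closed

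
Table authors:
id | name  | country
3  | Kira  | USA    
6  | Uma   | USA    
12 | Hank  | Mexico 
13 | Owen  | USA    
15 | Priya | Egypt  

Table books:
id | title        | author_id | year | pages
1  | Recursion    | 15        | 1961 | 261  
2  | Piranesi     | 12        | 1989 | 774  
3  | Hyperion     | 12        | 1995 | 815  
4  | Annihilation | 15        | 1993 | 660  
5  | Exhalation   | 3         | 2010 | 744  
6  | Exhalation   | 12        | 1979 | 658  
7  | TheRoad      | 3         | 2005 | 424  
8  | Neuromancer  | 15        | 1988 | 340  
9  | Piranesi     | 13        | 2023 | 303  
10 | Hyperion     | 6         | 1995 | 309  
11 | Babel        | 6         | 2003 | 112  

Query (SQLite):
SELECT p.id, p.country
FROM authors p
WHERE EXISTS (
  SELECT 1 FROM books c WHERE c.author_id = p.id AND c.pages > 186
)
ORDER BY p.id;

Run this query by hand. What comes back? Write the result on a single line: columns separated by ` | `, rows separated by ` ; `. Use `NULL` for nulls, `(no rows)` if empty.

3 | USA ; 6 | USA ; 12 | Mexico ; 13 | USA ; 15 | Egypt

For each authors row, check whether any books with matching author_id has pages > 186.
Keep rows where that is true.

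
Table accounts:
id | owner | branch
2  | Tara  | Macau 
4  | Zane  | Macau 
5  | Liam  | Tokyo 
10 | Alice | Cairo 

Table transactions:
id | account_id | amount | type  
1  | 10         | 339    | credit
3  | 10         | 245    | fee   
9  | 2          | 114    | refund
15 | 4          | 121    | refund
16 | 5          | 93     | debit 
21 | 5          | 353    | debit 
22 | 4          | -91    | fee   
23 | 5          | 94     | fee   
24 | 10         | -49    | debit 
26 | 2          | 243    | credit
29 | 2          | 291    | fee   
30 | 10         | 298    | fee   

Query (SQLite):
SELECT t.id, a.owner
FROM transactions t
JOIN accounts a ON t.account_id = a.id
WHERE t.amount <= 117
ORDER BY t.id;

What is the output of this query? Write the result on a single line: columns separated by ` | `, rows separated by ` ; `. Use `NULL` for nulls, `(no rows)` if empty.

9 | Tara ; 16 | Liam ; 22 | Zane ; 23 | Liam ; 24 | Alice

Each transactions row matches the accounts row where account_id = accounts.id.
Then keep rows with t.amount <= 117.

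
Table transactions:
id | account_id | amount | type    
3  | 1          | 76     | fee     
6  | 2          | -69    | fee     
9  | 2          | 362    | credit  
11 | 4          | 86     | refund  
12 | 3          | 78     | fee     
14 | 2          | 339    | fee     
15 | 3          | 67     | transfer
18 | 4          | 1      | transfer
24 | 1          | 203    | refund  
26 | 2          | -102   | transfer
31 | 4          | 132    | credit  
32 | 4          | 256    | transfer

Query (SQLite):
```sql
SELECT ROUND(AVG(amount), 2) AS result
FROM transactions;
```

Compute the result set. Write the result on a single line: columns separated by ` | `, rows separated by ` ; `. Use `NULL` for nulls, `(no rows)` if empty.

119.08

All amount values: [76, -69, 362, 86, 78, 339, 67, 1, 203, -102, 132, 256].
AVG = 1429 / 12 (rounded to 2 dp).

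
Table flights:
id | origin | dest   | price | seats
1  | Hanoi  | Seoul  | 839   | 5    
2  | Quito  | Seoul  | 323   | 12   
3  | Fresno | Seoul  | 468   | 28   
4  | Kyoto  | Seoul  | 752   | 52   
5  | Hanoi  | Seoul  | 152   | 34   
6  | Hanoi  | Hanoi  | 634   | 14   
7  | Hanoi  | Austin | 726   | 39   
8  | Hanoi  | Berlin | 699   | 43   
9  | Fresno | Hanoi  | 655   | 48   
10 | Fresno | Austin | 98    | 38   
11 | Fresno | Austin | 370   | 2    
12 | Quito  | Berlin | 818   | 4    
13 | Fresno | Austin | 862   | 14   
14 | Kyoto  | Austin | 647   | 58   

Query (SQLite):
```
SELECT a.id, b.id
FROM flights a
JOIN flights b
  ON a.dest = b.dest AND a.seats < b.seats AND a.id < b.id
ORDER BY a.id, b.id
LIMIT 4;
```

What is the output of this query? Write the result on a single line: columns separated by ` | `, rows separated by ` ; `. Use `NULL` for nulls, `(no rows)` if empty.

1 | 2 ; 1 | 3 ; 1 | 4 ; 1 | 5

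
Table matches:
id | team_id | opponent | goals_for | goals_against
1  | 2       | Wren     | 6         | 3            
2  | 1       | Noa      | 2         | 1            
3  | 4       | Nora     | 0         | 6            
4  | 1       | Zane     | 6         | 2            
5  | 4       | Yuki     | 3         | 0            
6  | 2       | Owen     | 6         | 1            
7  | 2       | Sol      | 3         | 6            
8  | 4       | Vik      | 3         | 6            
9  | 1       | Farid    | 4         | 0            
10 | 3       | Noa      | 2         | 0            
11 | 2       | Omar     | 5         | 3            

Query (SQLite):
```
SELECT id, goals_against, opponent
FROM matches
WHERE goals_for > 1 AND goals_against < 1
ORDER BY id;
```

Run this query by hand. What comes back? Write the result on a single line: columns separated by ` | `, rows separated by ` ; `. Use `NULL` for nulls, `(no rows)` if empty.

5 | 0 | Yuki ; 9 | 0 | Farid ; 10 | 0 | Noa

goals_for > 1: ids {1, 2, 4, 5, 6, 7, 8, 9, 10, 11}
goals_against < 1: ids {5, 9, 10}
Combine with AND.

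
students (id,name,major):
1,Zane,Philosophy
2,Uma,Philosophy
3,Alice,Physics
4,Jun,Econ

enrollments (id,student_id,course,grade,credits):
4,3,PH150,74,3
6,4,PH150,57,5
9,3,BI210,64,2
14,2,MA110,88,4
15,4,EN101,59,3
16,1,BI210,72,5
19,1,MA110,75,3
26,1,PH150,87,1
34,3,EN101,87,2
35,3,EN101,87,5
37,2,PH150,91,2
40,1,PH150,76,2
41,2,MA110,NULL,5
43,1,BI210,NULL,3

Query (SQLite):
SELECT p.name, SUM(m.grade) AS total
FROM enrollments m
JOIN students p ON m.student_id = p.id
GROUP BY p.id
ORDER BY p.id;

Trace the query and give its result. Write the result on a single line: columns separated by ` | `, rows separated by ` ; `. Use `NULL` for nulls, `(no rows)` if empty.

Zane | 310 ; Uma | 179 ; Alice | 312 ; Jun | 116

Join each enrollments row to its students via student_id.
Group joined rows by students.id; compute SUM(m.grade) per group.
  1: ids {16, 19, 26, 40, 43} → SUM(m.grade)=310
  2: ids {14, 37, 41} → SUM(m.grade)=179
  3: ids {4, 9, 34, 35} → SUM(m.grade)=312
  4: ids {6, 15} → SUM(m.grade)=116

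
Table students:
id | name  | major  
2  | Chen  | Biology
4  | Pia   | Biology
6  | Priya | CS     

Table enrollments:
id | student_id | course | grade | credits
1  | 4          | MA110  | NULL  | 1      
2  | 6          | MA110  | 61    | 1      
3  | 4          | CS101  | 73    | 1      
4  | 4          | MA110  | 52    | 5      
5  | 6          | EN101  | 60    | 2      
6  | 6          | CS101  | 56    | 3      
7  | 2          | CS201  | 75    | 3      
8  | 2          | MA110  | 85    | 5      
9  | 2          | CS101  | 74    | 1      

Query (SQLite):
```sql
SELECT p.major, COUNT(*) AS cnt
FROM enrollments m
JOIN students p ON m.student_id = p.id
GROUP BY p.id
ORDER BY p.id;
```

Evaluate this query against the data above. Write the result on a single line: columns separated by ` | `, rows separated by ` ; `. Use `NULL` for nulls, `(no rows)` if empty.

Biology | 3 ; Biology | 3 ; CS | 3

Join each enrollments row to its students via student_id.
Group joined rows by students.id; compute COUNT(*) per group.
  2: ids {7, 8, 9} → COUNT(*)=3
  4: ids {1, 3, 4} → COUNT(*)=3
  6: ids {2, 5, 6} → COUNT(*)=3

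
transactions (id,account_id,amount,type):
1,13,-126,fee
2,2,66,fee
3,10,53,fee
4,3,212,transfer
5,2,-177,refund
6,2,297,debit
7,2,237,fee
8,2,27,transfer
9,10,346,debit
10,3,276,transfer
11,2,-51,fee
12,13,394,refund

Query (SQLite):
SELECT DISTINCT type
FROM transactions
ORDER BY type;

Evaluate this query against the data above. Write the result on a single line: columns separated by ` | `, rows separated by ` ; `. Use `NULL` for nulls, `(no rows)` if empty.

debit ; fee ; refund ; transfer

Collect distinct type values from transactions.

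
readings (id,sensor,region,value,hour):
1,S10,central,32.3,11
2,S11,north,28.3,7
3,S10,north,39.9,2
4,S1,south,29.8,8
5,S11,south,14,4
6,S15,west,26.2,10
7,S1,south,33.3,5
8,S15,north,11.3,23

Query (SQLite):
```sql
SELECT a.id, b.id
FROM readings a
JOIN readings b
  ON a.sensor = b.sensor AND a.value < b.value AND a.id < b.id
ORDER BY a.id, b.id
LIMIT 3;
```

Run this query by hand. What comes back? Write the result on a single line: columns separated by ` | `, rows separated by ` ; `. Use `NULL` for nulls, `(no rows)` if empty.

Pairs (a,b) with same sensor, a.value < b.value, a.id < b.id.
sensor groups: S1:{4,7} S10:{1,3} S11:{2,5} S15:{6,8}
Ordered by (a.id, b.id); first 3.

1 | 3 ; 4 | 7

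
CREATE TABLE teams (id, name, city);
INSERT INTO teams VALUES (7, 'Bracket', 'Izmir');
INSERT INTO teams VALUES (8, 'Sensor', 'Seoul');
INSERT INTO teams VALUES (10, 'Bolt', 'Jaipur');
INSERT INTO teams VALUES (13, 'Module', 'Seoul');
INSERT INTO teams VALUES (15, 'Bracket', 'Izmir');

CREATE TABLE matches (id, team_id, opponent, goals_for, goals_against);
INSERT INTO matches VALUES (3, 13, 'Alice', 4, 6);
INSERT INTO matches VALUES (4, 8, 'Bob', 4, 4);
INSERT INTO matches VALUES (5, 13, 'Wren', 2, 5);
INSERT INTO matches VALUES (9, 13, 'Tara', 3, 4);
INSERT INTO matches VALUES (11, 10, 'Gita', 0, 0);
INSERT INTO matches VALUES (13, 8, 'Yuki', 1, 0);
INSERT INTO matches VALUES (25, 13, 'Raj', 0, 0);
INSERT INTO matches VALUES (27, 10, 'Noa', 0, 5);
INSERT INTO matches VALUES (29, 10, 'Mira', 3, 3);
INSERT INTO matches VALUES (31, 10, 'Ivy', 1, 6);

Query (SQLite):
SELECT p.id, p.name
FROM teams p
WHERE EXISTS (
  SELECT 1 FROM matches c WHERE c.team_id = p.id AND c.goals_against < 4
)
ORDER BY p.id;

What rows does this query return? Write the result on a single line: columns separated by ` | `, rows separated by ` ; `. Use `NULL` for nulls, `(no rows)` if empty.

For each teams row, check whether any matches with matching team_id has goals_against < 4.
Keep rows where that is true.

8 | Sensor ; 10 | Bolt ; 13 | Module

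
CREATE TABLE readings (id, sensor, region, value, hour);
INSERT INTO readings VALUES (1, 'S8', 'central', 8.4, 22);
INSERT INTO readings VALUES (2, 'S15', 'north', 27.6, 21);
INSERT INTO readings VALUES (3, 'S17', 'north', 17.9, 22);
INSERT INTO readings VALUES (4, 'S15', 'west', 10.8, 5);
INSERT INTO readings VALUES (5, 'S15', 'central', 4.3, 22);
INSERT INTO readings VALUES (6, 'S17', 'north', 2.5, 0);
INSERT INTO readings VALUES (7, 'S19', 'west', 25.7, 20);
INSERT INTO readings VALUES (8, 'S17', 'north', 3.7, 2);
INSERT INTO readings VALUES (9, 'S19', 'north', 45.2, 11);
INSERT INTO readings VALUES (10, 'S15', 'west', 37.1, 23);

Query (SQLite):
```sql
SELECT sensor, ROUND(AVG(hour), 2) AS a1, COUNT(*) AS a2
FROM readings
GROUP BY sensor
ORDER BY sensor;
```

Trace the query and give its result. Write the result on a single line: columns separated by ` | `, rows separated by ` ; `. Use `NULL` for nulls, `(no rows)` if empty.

S15 | 17.75 | 4 ; S17 | 8 | 3 ; S19 | 15.5 | 2 ; S8 | 22 | 1

Group readings by sensor.
Per group compute: ROUND(AVG(hour), 2), COUNT(*).
  S15: ids {2, 4, 5, 10} → ROUND(AVG(hour), 2)=17.75, COUNT(*)=4
  S17: ids {3, 6, 8} → ROUND(AVG(hour), 2)=8, COUNT(*)=3
  S19: ids {7, 9} → ROUND(AVG(hour), 2)=15.5, COUNT(*)=2
  S8: ids {1} → ROUND(AVG(hour), 2)=22, COUNT(*)=1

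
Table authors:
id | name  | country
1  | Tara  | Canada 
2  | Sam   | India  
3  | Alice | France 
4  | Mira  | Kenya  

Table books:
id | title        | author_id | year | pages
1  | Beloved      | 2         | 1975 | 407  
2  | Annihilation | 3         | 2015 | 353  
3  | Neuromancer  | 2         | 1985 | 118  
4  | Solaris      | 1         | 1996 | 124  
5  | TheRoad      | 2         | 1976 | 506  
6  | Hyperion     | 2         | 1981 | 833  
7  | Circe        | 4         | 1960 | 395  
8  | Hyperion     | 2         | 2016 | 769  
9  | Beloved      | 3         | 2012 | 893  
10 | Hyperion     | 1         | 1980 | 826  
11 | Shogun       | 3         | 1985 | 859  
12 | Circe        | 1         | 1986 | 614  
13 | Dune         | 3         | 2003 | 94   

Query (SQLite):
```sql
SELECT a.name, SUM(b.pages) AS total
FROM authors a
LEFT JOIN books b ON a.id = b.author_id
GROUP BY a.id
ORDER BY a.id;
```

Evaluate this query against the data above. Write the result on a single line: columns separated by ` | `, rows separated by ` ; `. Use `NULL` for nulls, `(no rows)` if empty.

LEFT JOIN keeps every authors row; unmatched ones get NULL for books columns.
Group by authors.id and compute SUM(b.pages). SUM over an all-NULL group is NULL.
  1: ids {4, 10, 12} → SUM(b.pages)=1564
  2: ids {1, 3, 5, 6, 8} → SUM(b.pages)=2633
  3: ids {2, 9, 11, 13} → SUM(b.pages)=2199
  4: ids {7} → SUM(b.pages)=395

Tara | 1564 ; Sam | 2633 ; Alice | 2199 ; Mira | 395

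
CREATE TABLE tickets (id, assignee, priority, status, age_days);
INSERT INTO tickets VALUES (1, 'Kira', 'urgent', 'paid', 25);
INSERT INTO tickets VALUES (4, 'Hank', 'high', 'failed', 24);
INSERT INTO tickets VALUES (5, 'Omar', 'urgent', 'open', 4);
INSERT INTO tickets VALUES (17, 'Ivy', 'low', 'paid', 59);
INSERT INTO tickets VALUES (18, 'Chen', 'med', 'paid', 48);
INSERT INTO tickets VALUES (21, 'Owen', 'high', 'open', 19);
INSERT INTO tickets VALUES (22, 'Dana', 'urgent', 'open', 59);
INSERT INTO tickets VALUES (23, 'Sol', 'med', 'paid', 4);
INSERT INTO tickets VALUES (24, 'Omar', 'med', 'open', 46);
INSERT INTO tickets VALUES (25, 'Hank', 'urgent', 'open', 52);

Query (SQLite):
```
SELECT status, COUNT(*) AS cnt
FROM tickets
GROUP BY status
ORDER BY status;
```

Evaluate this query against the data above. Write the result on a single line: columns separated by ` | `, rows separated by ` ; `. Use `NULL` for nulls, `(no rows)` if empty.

Partition tickets by status; compute COUNT(*) within each group.
  failed: ids {4} → COUNT(*)=1
  open: ids {5, 21, 22, 24, 25} → COUNT(*)=5
  paid: ids {1, 17, 18, 23} → COUNT(*)=4

failed | 1 ; open | 5 ; paid | 4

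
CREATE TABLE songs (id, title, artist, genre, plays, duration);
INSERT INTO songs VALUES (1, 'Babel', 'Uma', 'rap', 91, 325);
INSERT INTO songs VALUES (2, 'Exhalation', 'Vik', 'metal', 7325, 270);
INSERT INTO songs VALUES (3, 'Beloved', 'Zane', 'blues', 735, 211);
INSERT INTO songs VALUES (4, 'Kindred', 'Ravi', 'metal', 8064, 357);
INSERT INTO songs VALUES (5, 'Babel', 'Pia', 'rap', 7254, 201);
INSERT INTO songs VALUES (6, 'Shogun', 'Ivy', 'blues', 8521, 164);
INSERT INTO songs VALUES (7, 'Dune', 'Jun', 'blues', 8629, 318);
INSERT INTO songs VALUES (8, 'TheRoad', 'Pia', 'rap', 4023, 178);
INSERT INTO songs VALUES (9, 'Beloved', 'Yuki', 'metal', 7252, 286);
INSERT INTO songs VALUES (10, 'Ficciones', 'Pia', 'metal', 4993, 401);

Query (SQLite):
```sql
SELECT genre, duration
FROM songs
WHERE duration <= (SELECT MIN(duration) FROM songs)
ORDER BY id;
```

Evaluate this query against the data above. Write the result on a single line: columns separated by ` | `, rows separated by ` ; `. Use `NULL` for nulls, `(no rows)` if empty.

Scalar subquery: MIN(duration) over all songs rows = 164.
Keep rows where duration <= that value.

blues | 164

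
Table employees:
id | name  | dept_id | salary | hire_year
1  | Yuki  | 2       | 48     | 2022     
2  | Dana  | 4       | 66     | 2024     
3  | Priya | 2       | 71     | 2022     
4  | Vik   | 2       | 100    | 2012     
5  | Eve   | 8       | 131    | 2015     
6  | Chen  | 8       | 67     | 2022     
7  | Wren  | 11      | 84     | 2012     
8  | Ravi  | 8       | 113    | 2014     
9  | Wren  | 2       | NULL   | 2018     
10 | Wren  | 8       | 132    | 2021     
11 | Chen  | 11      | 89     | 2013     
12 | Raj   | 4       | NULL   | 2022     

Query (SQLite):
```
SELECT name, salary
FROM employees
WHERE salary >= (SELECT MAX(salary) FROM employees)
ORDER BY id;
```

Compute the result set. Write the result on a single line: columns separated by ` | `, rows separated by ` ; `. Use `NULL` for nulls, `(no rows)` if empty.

Wren | 132

Scalar subquery: MAX(salary) over all employees rows = 132.
Keep rows where salary >= that value.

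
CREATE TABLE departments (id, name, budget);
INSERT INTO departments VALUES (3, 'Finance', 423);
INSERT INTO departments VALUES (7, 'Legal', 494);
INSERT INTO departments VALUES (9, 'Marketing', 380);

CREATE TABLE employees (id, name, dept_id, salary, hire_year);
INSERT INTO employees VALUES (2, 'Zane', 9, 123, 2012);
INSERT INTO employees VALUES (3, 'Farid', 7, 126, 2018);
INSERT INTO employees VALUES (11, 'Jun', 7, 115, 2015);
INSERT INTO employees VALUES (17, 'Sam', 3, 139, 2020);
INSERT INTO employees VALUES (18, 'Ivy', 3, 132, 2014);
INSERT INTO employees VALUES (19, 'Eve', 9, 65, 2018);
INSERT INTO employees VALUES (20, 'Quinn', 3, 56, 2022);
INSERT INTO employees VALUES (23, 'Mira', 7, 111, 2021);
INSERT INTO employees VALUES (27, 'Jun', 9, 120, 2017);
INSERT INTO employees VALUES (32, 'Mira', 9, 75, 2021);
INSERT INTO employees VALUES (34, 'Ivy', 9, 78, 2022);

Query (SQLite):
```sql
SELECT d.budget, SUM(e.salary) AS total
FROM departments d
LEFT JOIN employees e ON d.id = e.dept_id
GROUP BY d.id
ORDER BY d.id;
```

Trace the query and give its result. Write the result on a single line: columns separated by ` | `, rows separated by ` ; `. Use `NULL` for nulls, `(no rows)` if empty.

LEFT JOIN keeps every departments row; unmatched ones get NULL for employees columns.
Group by departments.id and compute SUM(e.salary). SUM over an all-NULL group is NULL.
  3: ids {17, 18, 20} → SUM(e.salary)=327
  7: ids {3, 11, 23} → SUM(e.salary)=352
  9: ids {2, 19, 27, 32, 34} → SUM(e.salary)=461

423 | 327 ; 494 | 352 ; 380 | 461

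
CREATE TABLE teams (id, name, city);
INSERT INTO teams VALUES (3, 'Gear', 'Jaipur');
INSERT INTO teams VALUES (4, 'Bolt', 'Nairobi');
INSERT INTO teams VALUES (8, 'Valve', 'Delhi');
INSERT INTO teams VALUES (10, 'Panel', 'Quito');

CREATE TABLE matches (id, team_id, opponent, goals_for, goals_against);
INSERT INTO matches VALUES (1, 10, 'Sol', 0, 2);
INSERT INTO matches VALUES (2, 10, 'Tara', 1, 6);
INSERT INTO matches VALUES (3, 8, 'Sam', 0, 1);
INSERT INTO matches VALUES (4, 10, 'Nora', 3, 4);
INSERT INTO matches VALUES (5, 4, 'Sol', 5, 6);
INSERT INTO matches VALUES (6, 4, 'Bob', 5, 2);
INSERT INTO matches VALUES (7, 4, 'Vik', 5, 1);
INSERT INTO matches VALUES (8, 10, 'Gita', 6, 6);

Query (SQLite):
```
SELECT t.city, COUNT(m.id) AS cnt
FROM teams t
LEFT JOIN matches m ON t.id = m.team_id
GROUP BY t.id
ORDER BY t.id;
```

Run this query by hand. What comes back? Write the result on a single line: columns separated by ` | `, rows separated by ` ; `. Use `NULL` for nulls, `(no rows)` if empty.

Jaipur | 0 ; Nairobi | 3 ; Delhi | 1 ; Quito | 4

LEFT JOIN keeps every teams row; unmatched ones get NULL for matches columns.
Group by teams.id and compute COUNT(m.id). COUNT(col) of an all-NULL group is 0.
  3: ids {—} → COUNT(m.id)=0
  4: ids {5, 6, 7} → COUNT(m.id)=3
  8: ids {3} → COUNT(m.id)=1
  10: ids {1, 2, 4, 8} → COUNT(m.id)=4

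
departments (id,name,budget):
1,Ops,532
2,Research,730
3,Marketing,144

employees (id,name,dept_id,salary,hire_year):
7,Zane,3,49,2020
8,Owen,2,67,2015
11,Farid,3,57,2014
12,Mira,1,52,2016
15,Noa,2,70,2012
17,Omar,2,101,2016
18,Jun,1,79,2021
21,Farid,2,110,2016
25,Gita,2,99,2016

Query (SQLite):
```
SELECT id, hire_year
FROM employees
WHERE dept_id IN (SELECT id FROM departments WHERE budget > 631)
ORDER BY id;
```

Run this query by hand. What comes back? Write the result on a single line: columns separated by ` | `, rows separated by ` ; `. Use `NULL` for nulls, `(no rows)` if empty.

Inner query: departments.id where budget > 631.
Outer: keep employees rows whose dept_id is in that set.
Inner query → {2}

8 | 2015 ; 15 | 2012 ; 17 | 2016 ; 21 | 2016 ; 25 | 2016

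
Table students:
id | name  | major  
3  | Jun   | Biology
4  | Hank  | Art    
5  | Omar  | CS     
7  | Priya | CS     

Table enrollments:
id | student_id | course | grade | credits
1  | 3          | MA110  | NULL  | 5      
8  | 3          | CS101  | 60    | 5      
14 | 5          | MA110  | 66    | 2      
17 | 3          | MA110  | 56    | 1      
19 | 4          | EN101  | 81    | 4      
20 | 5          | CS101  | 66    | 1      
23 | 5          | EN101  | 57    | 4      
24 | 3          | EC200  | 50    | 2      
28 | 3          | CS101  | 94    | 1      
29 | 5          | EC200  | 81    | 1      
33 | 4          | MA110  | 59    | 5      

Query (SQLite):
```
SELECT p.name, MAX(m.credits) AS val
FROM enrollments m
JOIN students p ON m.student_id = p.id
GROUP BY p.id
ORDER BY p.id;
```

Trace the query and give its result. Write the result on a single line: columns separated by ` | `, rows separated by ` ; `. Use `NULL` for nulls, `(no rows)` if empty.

Join each enrollments row to its students via student_id.
Group joined rows by students.id; compute MAX(m.credits) per group.
  3: ids {1, 8, 17, 24, 28} → MAX(m.credits)=5
  4: ids {19, 33} → MAX(m.credits)=5
  5: ids {14, 20, 23, 29} → MAX(m.credits)=4

Jun | 5 ; Hank | 5 ; Omar | 4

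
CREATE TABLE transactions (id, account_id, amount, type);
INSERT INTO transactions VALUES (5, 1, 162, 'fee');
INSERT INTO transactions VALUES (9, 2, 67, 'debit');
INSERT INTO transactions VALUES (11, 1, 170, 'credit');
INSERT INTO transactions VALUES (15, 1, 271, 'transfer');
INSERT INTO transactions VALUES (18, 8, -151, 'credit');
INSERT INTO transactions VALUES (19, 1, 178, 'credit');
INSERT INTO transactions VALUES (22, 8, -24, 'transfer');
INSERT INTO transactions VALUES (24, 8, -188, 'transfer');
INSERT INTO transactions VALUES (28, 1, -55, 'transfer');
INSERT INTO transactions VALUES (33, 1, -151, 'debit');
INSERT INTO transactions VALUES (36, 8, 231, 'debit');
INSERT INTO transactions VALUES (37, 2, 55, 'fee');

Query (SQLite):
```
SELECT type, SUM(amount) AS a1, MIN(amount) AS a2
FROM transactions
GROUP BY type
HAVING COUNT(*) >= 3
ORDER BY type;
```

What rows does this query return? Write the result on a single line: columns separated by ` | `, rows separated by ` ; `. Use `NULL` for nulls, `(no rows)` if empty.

credit | 197 | -151 ; debit | 147 | -151 ; transfer | 4 | -188

Group transactions by type.
Per group compute: SUM(amount), MIN(amount).
HAVING: drop groups with fewer than 3 rows.
  credit: ids {11, 18, 19} → SUM(amount)=197, MIN(amount)=-151
  debit: ids {9, 33, 36} → SUM(amount)=147, MIN(amount)=-151
  fee: ids {5, 37} → SUM(amount)=217, MIN(amount)=55
  transfer: ids {15, 22, 24, 28} → SUM(amount)=4, MIN(amount)=-188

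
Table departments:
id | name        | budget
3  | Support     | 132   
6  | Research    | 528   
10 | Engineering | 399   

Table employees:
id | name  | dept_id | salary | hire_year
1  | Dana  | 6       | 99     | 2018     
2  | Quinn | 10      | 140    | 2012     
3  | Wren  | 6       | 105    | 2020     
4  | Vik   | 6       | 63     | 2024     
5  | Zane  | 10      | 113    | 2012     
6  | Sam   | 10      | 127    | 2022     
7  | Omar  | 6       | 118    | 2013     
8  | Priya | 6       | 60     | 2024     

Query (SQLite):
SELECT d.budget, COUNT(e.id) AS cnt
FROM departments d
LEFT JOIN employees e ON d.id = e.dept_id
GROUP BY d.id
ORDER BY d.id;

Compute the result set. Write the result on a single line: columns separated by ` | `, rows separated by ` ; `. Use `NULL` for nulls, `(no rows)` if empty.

132 | 0 ; 528 | 5 ; 399 | 3

LEFT JOIN keeps every departments row; unmatched ones get NULL for employees columns.
Group by departments.id and compute COUNT(e.id). COUNT(col) of an all-NULL group is 0.
  3: ids {—} → COUNT(e.id)=0
  6: ids {1, 3, 4, 7, 8} → COUNT(e.id)=5
  10: ids {2, 5, 6} → COUNT(e.id)=3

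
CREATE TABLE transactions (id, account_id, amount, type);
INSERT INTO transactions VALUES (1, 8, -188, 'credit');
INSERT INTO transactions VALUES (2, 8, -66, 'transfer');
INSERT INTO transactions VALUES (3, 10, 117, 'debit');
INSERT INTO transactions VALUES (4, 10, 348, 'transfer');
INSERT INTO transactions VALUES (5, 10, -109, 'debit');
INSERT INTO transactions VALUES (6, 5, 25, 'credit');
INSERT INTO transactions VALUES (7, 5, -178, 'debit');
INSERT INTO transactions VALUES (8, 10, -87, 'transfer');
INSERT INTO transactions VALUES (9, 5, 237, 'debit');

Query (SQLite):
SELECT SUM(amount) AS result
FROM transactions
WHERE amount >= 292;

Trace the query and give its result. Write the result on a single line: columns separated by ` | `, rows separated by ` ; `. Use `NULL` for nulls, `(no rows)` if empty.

Rows where amount >= 292 → amount values: [348].
SUM of non-NULL values = 348.

348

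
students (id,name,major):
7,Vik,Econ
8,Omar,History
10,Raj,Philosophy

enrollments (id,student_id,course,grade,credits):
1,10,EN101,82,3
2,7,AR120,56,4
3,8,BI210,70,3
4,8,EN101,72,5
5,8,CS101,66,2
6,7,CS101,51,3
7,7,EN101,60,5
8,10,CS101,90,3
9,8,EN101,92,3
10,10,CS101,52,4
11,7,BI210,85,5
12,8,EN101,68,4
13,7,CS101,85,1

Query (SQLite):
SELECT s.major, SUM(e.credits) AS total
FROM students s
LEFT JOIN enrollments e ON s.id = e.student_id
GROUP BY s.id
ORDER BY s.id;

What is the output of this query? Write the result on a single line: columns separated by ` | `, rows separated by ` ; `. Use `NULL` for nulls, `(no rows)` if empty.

Econ | 18 ; History | 17 ; Philosophy | 10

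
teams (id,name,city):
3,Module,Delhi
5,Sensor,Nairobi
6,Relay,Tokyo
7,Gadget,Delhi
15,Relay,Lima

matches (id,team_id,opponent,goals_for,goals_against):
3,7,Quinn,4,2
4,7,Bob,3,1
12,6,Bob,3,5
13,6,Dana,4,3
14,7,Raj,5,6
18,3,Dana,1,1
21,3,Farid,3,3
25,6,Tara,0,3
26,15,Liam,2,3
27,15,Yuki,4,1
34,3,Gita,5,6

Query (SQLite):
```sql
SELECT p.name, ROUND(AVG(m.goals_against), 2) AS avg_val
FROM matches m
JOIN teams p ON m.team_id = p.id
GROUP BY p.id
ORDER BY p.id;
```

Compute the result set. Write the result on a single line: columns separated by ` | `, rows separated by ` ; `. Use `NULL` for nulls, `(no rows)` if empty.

Module | 3.33 ; Relay | 3.67 ; Gadget | 3 ; Relay | 2

Join each matches row to its teams via team_id.
Group joined rows by teams.id; compute ROUND(AVG(m.goals_against), 2) per group.
  3: ids {18, 21, 34} → ROUND(AVG(m.goals_against), 2)=3.33
  6: ids {12, 13, 25} → ROUND(AVG(m.goals_against), 2)=3.67
  7: ids {3, 4, 14} → ROUND(AVG(m.goals_against), 2)=3
  15: ids {26, 27} → ROUND(AVG(m.goals_against), 2)=2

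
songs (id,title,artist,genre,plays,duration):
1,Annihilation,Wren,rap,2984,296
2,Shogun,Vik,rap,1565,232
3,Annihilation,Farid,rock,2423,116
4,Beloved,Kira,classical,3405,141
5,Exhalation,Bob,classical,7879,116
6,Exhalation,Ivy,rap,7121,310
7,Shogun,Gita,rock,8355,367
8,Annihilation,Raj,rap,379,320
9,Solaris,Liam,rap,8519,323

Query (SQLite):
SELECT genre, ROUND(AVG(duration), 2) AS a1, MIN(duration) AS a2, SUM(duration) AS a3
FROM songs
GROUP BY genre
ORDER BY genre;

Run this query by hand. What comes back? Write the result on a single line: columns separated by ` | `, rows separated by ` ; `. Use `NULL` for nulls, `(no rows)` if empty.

classical | 128.5 | 116 | 257 ; rap | 296.2 | 232 | 1481 ; rock | 241.5 | 116 | 483

Group songs by genre.
Per group compute: ROUND(AVG(duration), 2), MIN(duration), SUM(duration).
  classical: ids {4, 5} → ROUND(AVG(duration), 2)=128.5, MIN(duration)=116, SUM(duration)=257
  rap: ids {1, 2, 6, 8, 9} → ROUND(AVG(duration), 2)=296.2, MIN(duration)=232, SUM(duration)=1481
  rock: ids {3, 7} → ROUND(AVG(duration), 2)=241.5, MIN(duration)=116, SUM(duration)=483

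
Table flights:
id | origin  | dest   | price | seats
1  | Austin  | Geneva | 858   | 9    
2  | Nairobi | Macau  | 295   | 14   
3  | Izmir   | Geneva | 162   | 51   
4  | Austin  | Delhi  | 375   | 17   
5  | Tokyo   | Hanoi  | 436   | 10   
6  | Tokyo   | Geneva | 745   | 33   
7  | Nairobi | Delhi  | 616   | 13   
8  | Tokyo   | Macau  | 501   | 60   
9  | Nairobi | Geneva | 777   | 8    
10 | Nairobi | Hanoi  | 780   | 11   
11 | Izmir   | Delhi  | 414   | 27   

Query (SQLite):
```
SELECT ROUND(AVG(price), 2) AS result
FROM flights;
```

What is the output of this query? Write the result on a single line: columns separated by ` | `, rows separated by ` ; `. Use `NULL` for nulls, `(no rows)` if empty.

541.73

All price values: [858, 295, 162, 375, 436, 745, 616, 501, 777, 780, 414].
AVG = 5959 / 11 (rounded to 2 dp).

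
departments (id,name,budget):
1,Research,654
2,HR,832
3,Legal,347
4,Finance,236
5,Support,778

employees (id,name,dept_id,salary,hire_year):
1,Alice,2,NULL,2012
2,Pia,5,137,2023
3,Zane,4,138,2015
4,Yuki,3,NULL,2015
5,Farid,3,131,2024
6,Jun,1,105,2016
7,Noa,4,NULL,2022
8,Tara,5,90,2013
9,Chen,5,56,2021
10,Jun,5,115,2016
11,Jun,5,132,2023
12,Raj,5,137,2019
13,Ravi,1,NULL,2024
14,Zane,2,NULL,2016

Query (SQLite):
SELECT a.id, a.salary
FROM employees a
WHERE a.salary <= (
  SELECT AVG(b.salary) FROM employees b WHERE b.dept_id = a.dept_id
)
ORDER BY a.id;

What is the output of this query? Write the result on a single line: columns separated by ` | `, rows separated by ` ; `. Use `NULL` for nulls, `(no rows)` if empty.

For each employees row a, compute AVG(salary) over rows sharing a.dept_id.
Keep row a if a.salary <= that per-group AVG.
  dept_id=1: AVG(salary) = 105.0
  dept_id=2: AVG(salary) = NULL
  dept_id=3: AVG(salary) = 131.0
  dept_id=4: AVG(salary) = 138.0
  dept_id=5: AVG(salary) = 111.166667

3 | 138 ; 5 | 131 ; 6 | 105 ; 8 | 90 ; 9 | 56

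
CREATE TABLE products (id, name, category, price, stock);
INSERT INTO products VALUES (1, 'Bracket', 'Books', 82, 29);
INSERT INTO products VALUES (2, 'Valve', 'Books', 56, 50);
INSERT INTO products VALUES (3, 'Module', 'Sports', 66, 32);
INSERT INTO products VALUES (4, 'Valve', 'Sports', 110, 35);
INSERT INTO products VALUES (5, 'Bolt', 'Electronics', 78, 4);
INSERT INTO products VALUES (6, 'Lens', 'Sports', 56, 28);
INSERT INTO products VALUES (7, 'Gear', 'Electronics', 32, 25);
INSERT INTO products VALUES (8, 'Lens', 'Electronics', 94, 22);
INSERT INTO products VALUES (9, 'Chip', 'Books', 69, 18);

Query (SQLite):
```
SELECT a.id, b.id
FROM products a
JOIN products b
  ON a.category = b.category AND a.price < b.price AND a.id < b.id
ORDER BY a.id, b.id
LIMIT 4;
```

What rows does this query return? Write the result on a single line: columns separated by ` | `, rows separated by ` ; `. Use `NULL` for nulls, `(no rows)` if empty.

Pairs (a,b) with same category, a.price < b.price, a.id < b.id.
category groups: Books:{1,2,9} Electronics:{5,7,8} Sports:{3,4,6}
Ordered by (a.id, b.id); first 4.

2 | 9 ; 3 | 4 ; 5 | 8 ; 7 | 8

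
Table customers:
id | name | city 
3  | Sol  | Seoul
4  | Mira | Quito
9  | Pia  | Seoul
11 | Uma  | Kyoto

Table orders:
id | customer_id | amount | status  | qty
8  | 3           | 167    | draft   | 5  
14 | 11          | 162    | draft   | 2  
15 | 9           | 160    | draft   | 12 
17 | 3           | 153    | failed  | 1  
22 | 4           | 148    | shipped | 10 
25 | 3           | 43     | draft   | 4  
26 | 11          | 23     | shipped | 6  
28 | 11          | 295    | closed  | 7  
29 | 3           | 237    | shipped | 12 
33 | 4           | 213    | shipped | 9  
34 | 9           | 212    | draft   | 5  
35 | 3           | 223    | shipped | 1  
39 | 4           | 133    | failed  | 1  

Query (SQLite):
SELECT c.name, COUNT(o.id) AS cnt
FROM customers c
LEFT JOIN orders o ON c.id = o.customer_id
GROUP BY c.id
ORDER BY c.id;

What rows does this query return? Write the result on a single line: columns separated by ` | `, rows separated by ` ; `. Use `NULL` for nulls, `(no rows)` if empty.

LEFT JOIN keeps every customers row; unmatched ones get NULL for orders columns.
Group by customers.id and compute COUNT(o.id). COUNT(col) of an all-NULL group is 0.
  3: ids {8, 17, 25, 29, 35} → COUNT(o.id)=5
  4: ids {22, 33, 39} → COUNT(o.id)=3
  9: ids {15, 34} → COUNT(o.id)=2
  11: ids {14, 26, 28} → COUNT(o.id)=3

Sol | 5 ; Mira | 3 ; Pia | 2 ; Uma | 3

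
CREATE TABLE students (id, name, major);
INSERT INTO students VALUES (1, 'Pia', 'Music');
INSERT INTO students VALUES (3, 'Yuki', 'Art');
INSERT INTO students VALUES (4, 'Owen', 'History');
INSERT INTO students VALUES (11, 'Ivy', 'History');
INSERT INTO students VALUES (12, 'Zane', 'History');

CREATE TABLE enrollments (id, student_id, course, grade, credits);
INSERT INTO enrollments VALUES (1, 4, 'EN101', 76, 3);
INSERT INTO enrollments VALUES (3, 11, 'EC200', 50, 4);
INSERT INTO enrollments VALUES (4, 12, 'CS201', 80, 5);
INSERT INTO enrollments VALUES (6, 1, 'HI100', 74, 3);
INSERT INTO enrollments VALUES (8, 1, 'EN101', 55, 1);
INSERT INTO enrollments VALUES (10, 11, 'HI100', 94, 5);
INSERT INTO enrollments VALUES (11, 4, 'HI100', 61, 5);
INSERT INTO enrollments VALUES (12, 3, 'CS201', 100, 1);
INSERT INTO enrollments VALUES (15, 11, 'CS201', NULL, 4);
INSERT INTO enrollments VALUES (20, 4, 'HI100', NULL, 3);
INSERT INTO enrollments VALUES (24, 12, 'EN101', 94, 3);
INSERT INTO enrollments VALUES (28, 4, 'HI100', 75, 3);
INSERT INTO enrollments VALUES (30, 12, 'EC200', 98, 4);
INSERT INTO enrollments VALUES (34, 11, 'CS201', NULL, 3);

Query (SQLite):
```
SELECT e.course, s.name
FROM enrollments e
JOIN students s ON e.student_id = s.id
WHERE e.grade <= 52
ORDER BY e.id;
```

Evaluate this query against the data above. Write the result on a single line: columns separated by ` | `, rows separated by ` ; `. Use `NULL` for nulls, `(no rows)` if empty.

EC200 | Ivy

Each enrollments row matches the students row where student_id = students.id.
Then keep rows with e.grade <= 52.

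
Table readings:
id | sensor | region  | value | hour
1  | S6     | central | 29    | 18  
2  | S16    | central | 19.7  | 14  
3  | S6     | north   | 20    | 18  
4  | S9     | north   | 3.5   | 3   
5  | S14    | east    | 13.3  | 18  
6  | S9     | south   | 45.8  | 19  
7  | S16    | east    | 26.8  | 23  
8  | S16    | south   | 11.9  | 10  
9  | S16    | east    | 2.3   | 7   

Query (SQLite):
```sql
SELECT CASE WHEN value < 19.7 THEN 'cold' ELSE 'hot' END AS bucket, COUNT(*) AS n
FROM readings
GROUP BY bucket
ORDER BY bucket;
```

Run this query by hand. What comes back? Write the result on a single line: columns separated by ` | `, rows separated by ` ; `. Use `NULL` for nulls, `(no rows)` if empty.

Bucket rows by value < 19.7 → 'cold' else 'hot'; count each bucket.

cold | 4 ; hot | 5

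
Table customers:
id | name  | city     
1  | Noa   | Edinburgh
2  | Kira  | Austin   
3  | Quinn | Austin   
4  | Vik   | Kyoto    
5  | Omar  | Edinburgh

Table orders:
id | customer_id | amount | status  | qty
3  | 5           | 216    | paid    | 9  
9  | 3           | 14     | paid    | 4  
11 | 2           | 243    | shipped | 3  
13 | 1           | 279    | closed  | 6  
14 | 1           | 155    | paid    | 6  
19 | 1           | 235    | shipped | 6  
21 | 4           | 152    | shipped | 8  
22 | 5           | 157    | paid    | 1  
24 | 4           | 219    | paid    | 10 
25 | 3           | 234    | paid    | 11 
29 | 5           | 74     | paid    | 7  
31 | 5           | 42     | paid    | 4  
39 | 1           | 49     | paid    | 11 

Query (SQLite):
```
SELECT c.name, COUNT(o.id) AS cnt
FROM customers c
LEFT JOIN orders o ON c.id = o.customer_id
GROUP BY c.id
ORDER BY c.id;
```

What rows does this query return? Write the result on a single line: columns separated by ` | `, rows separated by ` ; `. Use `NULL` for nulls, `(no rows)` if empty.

Noa | 4 ; Kira | 1 ; Quinn | 2 ; Vik | 2 ; Omar | 4

LEFT JOIN keeps every customers row; unmatched ones get NULL for orders columns.
Group by customers.id and compute COUNT(o.id). COUNT(col) of an all-NULL group is 0.
  1: ids {13, 14, 19, 39} → COUNT(o.id)=4
  2: ids {11} → COUNT(o.id)=1
  3: ids {9, 25} → COUNT(o.id)=2
  4: ids {21, 24} → COUNT(o.id)=2
  5: ids {3, 22, 29, 31} → COUNT(o.id)=4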